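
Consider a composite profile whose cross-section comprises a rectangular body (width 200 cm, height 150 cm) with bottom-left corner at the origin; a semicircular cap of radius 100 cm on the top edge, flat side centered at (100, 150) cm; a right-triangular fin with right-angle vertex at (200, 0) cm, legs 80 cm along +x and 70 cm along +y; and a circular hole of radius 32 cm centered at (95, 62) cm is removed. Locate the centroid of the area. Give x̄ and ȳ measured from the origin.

Part | A | x̄ᵢ | ȳᵢ | A·x̄ᵢ | A·ȳᵢ
rectangular body | 30000.00 | 100.00 | 75.00 | 3000000.00 | 2250000.00
semicircular top | 15707.96 | 100.00 | 192.44 | 1570796.33 | 3022861.16
triangular fin | 2800.00 | 226.67 | 23.33 | 634666.67 | 65333.33
hole | -3216.99 | 95.00 | 62.00 | -305614.13 | -199453.43
Σ | 45290.97 |  |  | 4899848.86 | 5138741.06
x̄ = 4899848.86 / 45290.97 = 108.19 cm
ȳ = 5138741.06 / 45290.97 = 113.46 cm

x̄ = 108.19 cm, ȳ = 113.46 cm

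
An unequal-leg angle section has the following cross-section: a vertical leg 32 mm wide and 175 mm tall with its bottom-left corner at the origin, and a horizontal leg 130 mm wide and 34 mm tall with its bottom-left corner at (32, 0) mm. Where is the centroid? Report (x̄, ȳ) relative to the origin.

vertical leg: A = 32 × 175 = 5600.00, centroid at (16.00, 87.50).
horizontal leg: A = 130 × 34 = 4420.00, centroid at (97.00, 17.00).
ΣA = 10020.00 mm², ΣAx̄ = 518340.00 mm³, ΣAȳ = 565140.00 mm³.
x̄ = 518340.00/10020.00 = 51.73 mm; ȳ = 565140.00/10020.00 = 56.40 mm.

x̄ = 51.73 mm, ȳ = 56.40 mm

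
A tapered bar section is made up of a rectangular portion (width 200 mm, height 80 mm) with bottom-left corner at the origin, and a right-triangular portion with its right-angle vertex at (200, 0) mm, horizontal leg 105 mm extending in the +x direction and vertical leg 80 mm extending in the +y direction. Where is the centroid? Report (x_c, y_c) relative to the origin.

x_c = 128.07 mm, y_c = 37.23 mm

Part | A | x̄ᵢ | ȳᵢ | A·x̄ᵢ | A·ȳᵢ
rectangular portion | 16000.00 | 100.00 | 40.00 | 1600000.00 | 640000.00
triangular portion | 4200.00 | 235.00 | 26.67 | 987000.00 | 112000.00
Σ | 20200.00 |  |  | 2587000.00 | 752000.00
x_c = 2587000.00 / 20200.00 = 128.07 mm
y_c = 752000.00 / 20200.00 = 37.23 mm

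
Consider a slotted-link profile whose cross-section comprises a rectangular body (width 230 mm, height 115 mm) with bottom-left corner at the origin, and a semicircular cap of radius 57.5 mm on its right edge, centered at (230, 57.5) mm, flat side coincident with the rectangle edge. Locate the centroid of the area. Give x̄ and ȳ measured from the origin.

Part | A | x̄ᵢ | ȳᵢ | A·x̄ᵢ | A·ȳᵢ
rectangular body | 26450.00 | 115.00 | 57.50 | 3041750.00 | 1520875.00
semicircular end | 5193.45 | 254.40 | 57.50 | 1321232.02 | 298623.11
Σ | 31643.45 |  |  | 4362982.02 | 1819498.11
x̄ = 4362982.02 / 31643.45 = 137.88 mm
ȳ = 1819498.11 / 31643.45 = 57.50 mm

x̄ = 137.88 mm, ȳ = 57.50 mm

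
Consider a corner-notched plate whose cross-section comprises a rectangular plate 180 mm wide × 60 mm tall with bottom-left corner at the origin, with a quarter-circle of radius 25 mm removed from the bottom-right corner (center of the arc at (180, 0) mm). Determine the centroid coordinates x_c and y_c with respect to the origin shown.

Part | A | x̄ᵢ | ȳᵢ | A·x̄ᵢ | A·ȳᵢ
plate | 10800.00 | 90.00 | 30.00 | 972000.00 | 324000.00
removed quarter-circle | -490.87 | 169.39 | 10.61 | -83148.96 | -5208.33
Σ | 10309.13 |  |  | 888851.04 | 318791.67
x_c = 888851.04 / 10309.13 = 86.22 mm
y_c = 318791.67 / 10309.13 = 30.92 mm

x_c = 86.22 mm, y_c = 30.92 mm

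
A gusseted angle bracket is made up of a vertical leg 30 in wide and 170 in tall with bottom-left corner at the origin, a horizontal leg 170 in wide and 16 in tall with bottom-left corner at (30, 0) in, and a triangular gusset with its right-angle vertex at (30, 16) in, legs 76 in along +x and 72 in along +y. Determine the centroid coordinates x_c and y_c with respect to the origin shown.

vertical leg: A = 30 × 170 = 5100.00, centroid at (15.00, 85.00).
horizontal leg: A = 170 × 16 = 2720.00, centroid at (115.00, 8.00).
gusset: A = ½·76·72 = 2736.00, centroid at (55.33, 40.00).
ΣA = 10556.00 in², ΣAx_c = 540692.00 in³, ΣAy_c = 564700.00 in³.
x_c = 540692.00/10556.00 = 51.22 in; y_c = 564700.00/10556.00 = 53.50 in.

x_c = 51.22 in, y_c = 53.50 in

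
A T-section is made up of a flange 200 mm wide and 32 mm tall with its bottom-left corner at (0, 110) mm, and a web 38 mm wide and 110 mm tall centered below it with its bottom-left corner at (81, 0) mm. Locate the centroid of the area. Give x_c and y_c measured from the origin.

x_c = 100.00 mm, y_c = 97.95 mm

web: A = 38 × 110 = 4180.00, centroid at (100.00, 55.00).
flange: A = 200 × 32 = 6400.00, centroid at (100.00, 126.00).
ΣA = 10580.00 mm², ΣAx_c = 1058000.00 mm³, ΣAy_c = 1036300.00 mm³.
x_c = 1058000.00/10580.00 = 100.00 mm; y_c = 1036300.00/10580.00 = 97.95 mm.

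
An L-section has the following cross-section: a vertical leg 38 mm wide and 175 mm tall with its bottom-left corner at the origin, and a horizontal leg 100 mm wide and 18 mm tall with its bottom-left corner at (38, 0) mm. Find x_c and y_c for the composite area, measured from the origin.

vertical leg: A = 38 × 175 = 6650.00, centroid at (19.00, 87.50).
horizontal leg: A = 100 × 18 = 1800.00, centroid at (88.00, 9.00).
ΣA = 8450.00 mm², ΣAx_c = 284750.00 mm³, ΣAy_c = 598075.00 mm³.
x_c = 284750.00/8450.00 = 33.70 mm; y_c = 598075.00/8450.00 = 70.78 mm.

x_c = 33.70 mm, y_c = 70.78 mm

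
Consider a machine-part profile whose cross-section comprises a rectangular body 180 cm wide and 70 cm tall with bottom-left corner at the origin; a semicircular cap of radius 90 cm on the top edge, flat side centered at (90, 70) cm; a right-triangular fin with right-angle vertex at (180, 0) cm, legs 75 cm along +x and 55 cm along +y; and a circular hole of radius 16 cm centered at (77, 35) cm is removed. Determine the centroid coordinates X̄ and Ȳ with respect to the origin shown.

X̄ = 99.32 cm, Ȳ = 68.74 cm

Part | A | x̄ᵢ | ȳᵢ | A·x̄ᵢ | A·ȳᵢ
rectangular body | 12600.00 | 90.00 | 35.00 | 1134000.00 | 441000.00
semicircular top | 12723.45 | 90.00 | 108.20 | 1145110.52 | 1376641.52
triangular fin | 2062.50 | 205.00 | 18.33 | 422812.50 | 37812.50
hole | -804.25 | 77.00 | 35.00 | -61927.07 | -28148.67
Σ | 26581.70 |  |  | 2639995.95 | 1827305.35
X̄ = 2639995.95 / 26581.70 = 99.32 cm
Ȳ = 1827305.35 / 26581.70 = 68.74 cm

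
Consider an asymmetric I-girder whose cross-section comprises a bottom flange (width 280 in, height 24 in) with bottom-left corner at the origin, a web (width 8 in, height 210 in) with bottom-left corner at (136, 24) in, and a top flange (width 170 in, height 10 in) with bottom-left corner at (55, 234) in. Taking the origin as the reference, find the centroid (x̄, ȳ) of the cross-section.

bottom flange: A = 280 × 24 = 6720.00, centroid at (140.00, 12.00).
web: A = 8 × 210 = 1680.00, centroid at (140.00, 129.00).
top flange: A = 170 × 10 = 1700.00, centroid at (140.00, 239.00).
ΣA = 10100.00 in², ΣAx̄ = 1414000.00 in³, ΣAȳ = 703660.00 in³.
x̄ = 1414000.00/10100.00 = 140.00 in; ȳ = 703660.00/10100.00 = 69.67 in.

x̄ = 140.00 in, ȳ = 69.67 in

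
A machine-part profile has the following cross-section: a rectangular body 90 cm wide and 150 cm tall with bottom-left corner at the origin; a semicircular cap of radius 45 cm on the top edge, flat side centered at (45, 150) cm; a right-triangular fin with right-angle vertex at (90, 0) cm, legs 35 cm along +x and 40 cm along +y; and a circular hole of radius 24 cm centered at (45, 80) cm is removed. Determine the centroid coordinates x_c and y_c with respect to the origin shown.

x_c = 47.55 cm, y_c = 90.87 cm

rectangular body: A = 90 × 150 = 13500.00, centroid at (45.00, 75.00).
semicircular top: A = ½π·45² = 3180.86, centroid at (45.00, 169.10).
triangular fin: A = ½·35·40 = 700.00, centroid at (101.67, 13.33).
hole: A = −π·24² = -1809.56, centroid at (45.00, 80.00).
ΣA = 15571.31 cm², ΣAx_c = 740375.40 cm³, ΣAy_c = 1414948.13 cm³.
x_c = 740375.40/15571.31 = 47.55 cm; y_c = 1414948.13/15571.31 = 90.87 cm.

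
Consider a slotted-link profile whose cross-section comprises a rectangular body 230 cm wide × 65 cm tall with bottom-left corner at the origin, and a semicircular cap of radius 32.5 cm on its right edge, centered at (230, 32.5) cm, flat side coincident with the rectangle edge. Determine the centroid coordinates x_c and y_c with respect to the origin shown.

Part | A | x̄ᵢ | ȳᵢ | A·x̄ᵢ | A·ȳᵢ
rectangular body | 14950.00 | 115.00 | 32.50 | 1719250.00 | 485875.00
semicircular end | 1659.15 | 243.79 | 32.50 | 404490.75 | 53922.49
Σ | 16609.15 |  |  | 2123740.75 | 539797.49
x_c = 2123740.75 / 16609.15 = 127.87 cm
y_c = 539797.49 / 16609.15 = 32.50 cm

x_c = 127.87 cm, y_c = 32.50 cm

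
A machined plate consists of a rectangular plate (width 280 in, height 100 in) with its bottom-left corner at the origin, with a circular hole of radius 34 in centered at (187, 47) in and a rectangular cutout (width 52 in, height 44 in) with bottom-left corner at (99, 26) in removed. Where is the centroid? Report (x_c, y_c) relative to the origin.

Part | A | x̄ᵢ | ȳᵢ | A·x̄ᵢ | A·ȳᵢ
plate | 28000.00 | 140.00 | 50.00 | 3920000.00 | 1400000.00
hole 1 | -3631.68 | 187.00 | 47.00 | -679124.37 | -170689.01
hole 2 | -2288.00 | 125.00 | 48.00 | -286000.00 | -109824.00
Σ | 22080.32 |  |  | 2954875.63 | 1119486.99
x_c = 2954875.63 / 22080.32 = 133.82 in
y_c = 1119486.99 / 22080.32 = 50.70 in

x_c = 133.82 in, y_c = 50.70 in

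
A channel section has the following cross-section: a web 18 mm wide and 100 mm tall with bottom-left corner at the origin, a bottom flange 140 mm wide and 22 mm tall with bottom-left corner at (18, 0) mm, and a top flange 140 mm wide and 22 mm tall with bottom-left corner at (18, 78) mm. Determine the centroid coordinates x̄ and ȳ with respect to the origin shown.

x̄ = 70.14 mm, ȳ = 50.00 mm

web: A = 18 × 100 = 1800.00, centroid at (9.00, 50.00).
bottom flange: A = 140 × 22 = 3080.00, centroid at (88.00, 11.00).
top flange: A = 140 × 22 = 3080.00, centroid at (88.00, 89.00).
ΣA = 7960.00 mm²
ΣAx̄ = (1800.00)(9.00) + (3080.00)(88.00) + (3080.00)(88.00) = 558280.00 mm³
ΣAȳ = (1800.00)(50.00) + (3080.00)(11.00) + (3080.00)(89.00) = 398000.00 mm³
x̄ = 558280.00 / 7960.00 = 70.14 mm
ȳ = 398000.00 / 7960.00 = 50.00 mm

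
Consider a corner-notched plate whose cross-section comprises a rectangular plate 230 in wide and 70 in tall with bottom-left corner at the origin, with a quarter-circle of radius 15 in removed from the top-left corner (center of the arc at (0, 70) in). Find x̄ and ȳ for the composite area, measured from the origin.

x̄ = 116.21 in, ȳ = 34.68 in

plate: A = 230 × 70 = 16100.00, centroid at (115.00, 35.00).
removed quarter-circle: A = −¼π·15² = -176.71, centroid at (6.37, 63.63).
ΣA = 15923.29 in²
ΣAx̄ = (16100.00)(115.00) + (-176.71)(6.37) = 1850375.00 in³
ΣAȳ = (16100.00)(35.00) + (-176.71)(63.63) = 552254.98 in³
x̄ = 1850375.00 / 15923.29 = 116.21 in
ȳ = 552254.98 / 15923.29 = 34.68 in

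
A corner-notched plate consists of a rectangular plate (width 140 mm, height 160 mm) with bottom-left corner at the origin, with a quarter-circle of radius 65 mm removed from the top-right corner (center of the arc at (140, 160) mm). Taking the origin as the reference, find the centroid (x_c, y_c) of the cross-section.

plate: A = 140 × 160 = 22400.00, centroid at (70.00, 80.00).
removed quarter-circle: A = −¼π·65² = -3318.31, centroid at (112.41, 132.41).
ΣA = 19081.69 mm², ΣAx_c = 1194978.65 mm³, ΣAy_c = 1352612.51 mm³.
x_c = 1194978.65/19081.69 = 62.62 mm; y_c = 1352612.51/19081.69 = 70.89 mm.

x_c = 62.62 mm, y_c = 70.89 mm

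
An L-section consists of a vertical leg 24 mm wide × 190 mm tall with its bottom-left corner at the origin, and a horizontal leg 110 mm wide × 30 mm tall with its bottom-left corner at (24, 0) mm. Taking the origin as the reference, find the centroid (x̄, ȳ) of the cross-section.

vertical leg: A = 24 × 190 = 4560.00, centroid at (12.00, 95.00).
horizontal leg: A = 110 × 30 = 3300.00, centroid at (79.00, 15.00).
ΣA = 7860.00 mm²
ΣAx̄ = (4560.00)(12.00) + (3300.00)(79.00) = 315420.00 mm³
ΣAȳ = (4560.00)(95.00) + (3300.00)(15.00) = 482700.00 mm³
x̄ = 315420.00 / 7860.00 = 40.13 mm
ȳ = 482700.00 / 7860.00 = 61.41 mm

x̄ = 40.13 mm, ȳ = 61.41 mm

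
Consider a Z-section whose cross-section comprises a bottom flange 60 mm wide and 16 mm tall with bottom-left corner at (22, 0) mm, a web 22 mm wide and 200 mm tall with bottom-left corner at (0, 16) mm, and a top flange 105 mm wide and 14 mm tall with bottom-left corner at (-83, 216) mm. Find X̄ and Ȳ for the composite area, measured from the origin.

bottom flange: A = 60 × 16 = 960.00, centroid at (52.00, 8.00).
web: A = 22 × 200 = 4400.00, centroid at (11.00, 116.00).
top flange: A = 105 × 14 = 1470.00, centroid at (-30.50, 223.00).
ΣA = 6830.00 mm²
ΣAX̄ = (960.00)(52.00) + (4400.00)(11.00) + (1470.00)(-30.50) = 53485.00 mm³
ΣAȲ = (960.00)(8.00) + (4400.00)(116.00) + (1470.00)(223.00) = 845890.00 mm³
X̄ = 53485.00 / 6830.00 = 7.83 mm
Ȳ = 845890.00 / 6830.00 = 123.85 mm

X̄ = 7.83 mm, Ȳ = 123.85 mm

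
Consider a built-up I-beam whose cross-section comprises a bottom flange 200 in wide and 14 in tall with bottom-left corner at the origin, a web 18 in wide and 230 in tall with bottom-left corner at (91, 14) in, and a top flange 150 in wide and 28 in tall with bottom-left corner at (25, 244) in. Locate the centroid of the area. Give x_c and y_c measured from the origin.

bottom flange: A = 200 × 14 = 2800.00, centroid at (100.00, 7.00).
web: A = 18 × 230 = 4140.00, centroid at (100.00, 129.00).
top flange: A = 150 × 28 = 4200.00, centroid at (100.00, 258.00).
ΣA = 11140.00 in², ΣAx_c = 1114000.00 in³, ΣAy_c = 1637260.00 in³.
x_c = 1114000.00/11140.00 = 100.00 in; y_c = 1637260.00/11140.00 = 146.97 in.

x_c = 100.00 in, y_c = 146.97 in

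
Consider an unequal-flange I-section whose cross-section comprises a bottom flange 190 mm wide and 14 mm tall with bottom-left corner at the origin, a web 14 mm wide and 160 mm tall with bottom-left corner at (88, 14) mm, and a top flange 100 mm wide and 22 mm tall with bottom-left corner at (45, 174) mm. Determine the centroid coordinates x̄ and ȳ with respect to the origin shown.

bottom flange: A = 190 × 14 = 2660.00, centroid at (95.00, 7.00).
web: A = 14 × 160 = 2240.00, centroid at (95.00, 94.00).
top flange: A = 100 × 22 = 2200.00, centroid at (95.00, 185.00).
ΣA = 7100.00 mm², ΣAx̄ = 674500.00 mm³, ΣAȳ = 636180.00 mm³.
x̄ = 674500.00/7100.00 = 95.00 mm; ȳ = 636180.00/7100.00 = 89.60 mm.

x̄ = 95.00 mm, ȳ = 89.60 mm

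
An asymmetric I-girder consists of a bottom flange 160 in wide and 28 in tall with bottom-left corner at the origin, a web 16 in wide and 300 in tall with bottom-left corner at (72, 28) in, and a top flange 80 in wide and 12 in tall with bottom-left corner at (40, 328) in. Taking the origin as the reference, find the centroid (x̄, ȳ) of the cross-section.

Part | A | x̄ᵢ | ȳᵢ | A·x̄ᵢ | A·ȳᵢ
bottom flange | 4480.00 | 80.00 | 14.00 | 358400.00 | 62720.00
web | 4800.00 | 80.00 | 178.00 | 384000.00 | 854400.00
top flange | 960.00 | 80.00 | 334.00 | 76800.00 | 320640.00
Σ | 10240.00 |  |  | 819200.00 | 1237760.00
x̄ = 819200.00 / 10240.00 = 80.00 in
ȳ = 1237760.00 / 10240.00 = 120.88 in

x̄ = 80.00 in, ȳ = 120.88 in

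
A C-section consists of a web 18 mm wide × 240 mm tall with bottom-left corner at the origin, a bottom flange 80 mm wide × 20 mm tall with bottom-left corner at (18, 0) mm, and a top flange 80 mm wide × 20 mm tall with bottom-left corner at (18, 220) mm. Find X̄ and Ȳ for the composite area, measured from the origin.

Part | A | x̄ᵢ | ȳᵢ | A·x̄ᵢ | A·ȳᵢ
web | 4320.00 | 9.00 | 120.00 | 38880.00 | 518400.00
bottom flange | 1600.00 | 58.00 | 10.00 | 92800.00 | 16000.00
top flange | 1600.00 | 58.00 | 230.00 | 92800.00 | 368000.00
Σ | 7520.00 |  |  | 224480.00 | 902400.00
X̄ = 224480.00 / 7520.00 = 29.85 mm
Ȳ = 902400.00 / 7520.00 = 120.00 mm

X̄ = 29.85 mm, Ȳ = 120.00 mm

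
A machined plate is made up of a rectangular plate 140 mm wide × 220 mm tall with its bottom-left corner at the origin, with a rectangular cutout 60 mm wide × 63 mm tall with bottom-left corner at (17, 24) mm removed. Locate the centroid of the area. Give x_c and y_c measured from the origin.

x_c = 73.22 mm, y_c = 117.62 mm

plate: A = 140 × 220 = 30800.00, centroid at (70.00, 110.00).
hole: A = −(60 × 63) = -3780.00, centroid at (47.00, 55.50).
ΣA = 27020.00 mm², ΣAx_c = 1978340.00 mm³, ΣAy_c = 3178210.00 mm³.
x_c = 1978340.00/27020.00 = 73.22 mm; y_c = 3178210.00/27020.00 = 117.62 mm.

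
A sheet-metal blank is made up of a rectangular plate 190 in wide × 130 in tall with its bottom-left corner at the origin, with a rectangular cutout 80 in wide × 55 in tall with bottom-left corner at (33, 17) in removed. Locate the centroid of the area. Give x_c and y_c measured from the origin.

Part | A | x̄ᵢ | ȳᵢ | A·x̄ᵢ | A·ȳᵢ
plate | 24700.00 | 95.00 | 65.00 | 2346500.00 | 1605500.00
hole | -4400.00 | 73.00 | 44.50 | -321200.00 | -195800.00
Σ | 20300.00 |  |  | 2025300.00 | 1409700.00
x_c = 2025300.00 / 20300.00 = 99.77 in
y_c = 1409700.00 / 20300.00 = 69.44 in

x_c = 99.77 in, y_c = 69.44 in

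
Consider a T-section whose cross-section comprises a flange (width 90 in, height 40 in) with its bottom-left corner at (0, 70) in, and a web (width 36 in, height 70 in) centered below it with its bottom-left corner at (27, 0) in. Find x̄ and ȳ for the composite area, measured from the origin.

x̄ = 45.00 in, ȳ = 67.35 in

Part | A | x̄ᵢ | ȳᵢ | A·x̄ᵢ | A·ȳᵢ
web | 2520.00 | 45.00 | 35.00 | 113400.00 | 88200.00
flange | 3600.00 | 45.00 | 90.00 | 162000.00 | 324000.00
Σ | 6120.00 |  |  | 275400.00 | 412200.00
x̄ = 275400.00 / 6120.00 = 45.00 in
ȳ = 412200.00 / 6120.00 = 67.35 in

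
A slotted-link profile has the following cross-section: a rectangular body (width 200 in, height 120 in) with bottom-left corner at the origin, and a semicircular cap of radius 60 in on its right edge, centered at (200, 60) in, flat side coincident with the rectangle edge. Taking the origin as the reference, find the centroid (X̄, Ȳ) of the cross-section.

X̄ = 123.92 in, Ȳ = 60.00 in

rectangular body: A = 200 × 120 = 24000.00, centroid at (100.00, 60.00).
semicircular end: A = ½π·60² = 5654.87, centroid at (225.46, 60.00).
ΣA = 29654.87 in², ΣAX̄ = 3674973.36 in³, ΣAȲ = 1779292.01 in³.
X̄ = 3674973.36/29654.87 = 123.92 in; Ȳ = 1779292.01/29654.87 = 60.00 in.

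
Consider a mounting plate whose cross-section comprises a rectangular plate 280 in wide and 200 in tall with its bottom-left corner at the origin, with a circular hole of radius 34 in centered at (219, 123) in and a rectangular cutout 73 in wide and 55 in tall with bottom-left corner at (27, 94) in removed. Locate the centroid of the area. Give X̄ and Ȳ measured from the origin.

X̄ = 140.42 in, Ȳ = 96.49 in

plate: A = 280 × 200 = 56000.00, centroid at (140.00, 100.00).
hole 1: A = −π·34² = -3631.68, centroid at (219.00, 123.00).
hole 2: A = −(73 × 55) = -4015.00, centroid at (63.50, 121.50).
ΣA = 48353.32 in²
ΣAX̄ = (56000.00)(140.00) + (-3631.68)(219.00) + (-4015.00)(63.50) = 6789709.34 in³
ΣAȲ = (56000.00)(100.00) + (-3631.68)(123.00) + (-4015.00)(121.50) = 4665480.72 in³
X̄ = 6789709.34 / 48353.32 = 140.42 in
Ȳ = 4665480.72 / 48353.32 = 96.49 in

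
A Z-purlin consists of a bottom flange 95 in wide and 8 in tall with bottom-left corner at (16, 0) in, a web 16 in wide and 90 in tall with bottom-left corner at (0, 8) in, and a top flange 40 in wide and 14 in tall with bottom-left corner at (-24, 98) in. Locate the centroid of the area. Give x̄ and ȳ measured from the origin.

Part | A | x̄ᵢ | ȳᵢ | A·x̄ᵢ | A·ȳᵢ
bottom flange | 760.00 | 63.50 | 4.00 | 48260.00 | 3040.00
web | 1440.00 | 8.00 | 53.00 | 11520.00 | 76320.00
top flange | 560.00 | -4.00 | 105.00 | -2240.00 | 58800.00
Σ | 2760.00 |  |  | 57540.00 | 138160.00
x̄ = 57540.00 / 2760.00 = 20.85 in
ȳ = 138160.00 / 2760.00 = 50.06 in

x̄ = 20.85 in, ȳ = 50.06 in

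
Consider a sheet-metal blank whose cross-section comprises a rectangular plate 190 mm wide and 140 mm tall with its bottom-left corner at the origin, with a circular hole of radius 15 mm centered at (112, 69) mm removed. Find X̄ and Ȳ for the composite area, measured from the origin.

X̄ = 94.54 mm, Ȳ = 70.03 mm

Part | A | x̄ᵢ | ȳᵢ | A·x̄ᵢ | A·ȳᵢ
plate | 26600.00 | 95.00 | 70.00 | 2527000.00 | 1862000.00
hole | -706.86 | 112.00 | 69.00 | -79168.13 | -48773.23
Σ | 25893.14 |  |  | 2447831.87 | 1813226.77
X̄ = 2447831.87 / 25893.14 = 94.54 mm
Ȳ = 1813226.77 / 25893.14 = 70.03 mm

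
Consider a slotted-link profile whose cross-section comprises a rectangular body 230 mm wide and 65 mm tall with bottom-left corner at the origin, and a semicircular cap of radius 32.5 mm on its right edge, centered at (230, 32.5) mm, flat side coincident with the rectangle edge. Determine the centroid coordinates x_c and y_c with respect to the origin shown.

rectangular body: A = 230 × 65 = 14950.00, centroid at (115.00, 32.50).
semicircular end: A = ½π·32.5² = 1659.15, centroid at (243.79, 32.50).
ΣA = 16609.15 mm², ΣAx_c = 2123740.75 mm³, ΣAy_c = 539797.49 mm³.
x_c = 2123740.75/16609.15 = 127.87 mm; y_c = 539797.49/16609.15 = 32.50 mm.

x_c = 127.87 mm, y_c = 32.50 mm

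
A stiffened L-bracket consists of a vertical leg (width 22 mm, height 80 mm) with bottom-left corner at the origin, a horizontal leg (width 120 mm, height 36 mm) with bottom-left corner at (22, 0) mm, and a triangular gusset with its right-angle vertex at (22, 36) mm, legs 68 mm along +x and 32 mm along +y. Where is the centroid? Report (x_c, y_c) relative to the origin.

vertical leg: A = 22 × 80 = 1760.00, centroid at (11.00, 40.00).
horizontal leg: A = 120 × 36 = 4320.00, centroid at (82.00, 18.00).
gusset: A = ½·68·32 = 1088.00, centroid at (44.67, 46.67).
ΣA = 7168.00 mm², ΣAx_c = 422197.33 mm³, ΣAy_c = 198933.33 mm³.
x_c = 422197.33/7168.00 = 58.90 mm; y_c = 198933.33/7168.00 = 27.75 mm.

x_c = 58.90 mm, y_c = 27.75 mm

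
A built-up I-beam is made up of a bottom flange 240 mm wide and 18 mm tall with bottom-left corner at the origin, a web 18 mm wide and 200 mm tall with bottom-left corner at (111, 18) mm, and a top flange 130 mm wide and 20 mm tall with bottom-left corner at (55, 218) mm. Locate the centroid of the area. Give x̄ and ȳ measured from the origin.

x̄ = 120.00 mm, ȳ = 100.43 mm

bottom flange: A = 240 × 18 = 4320.00, centroid at (120.00, 9.00).
web: A = 18 × 200 = 3600.00, centroid at (120.00, 118.00).
top flange: A = 130 × 20 = 2600.00, centroid at (120.00, 228.00).
ΣA = 10520.00 mm², ΣAx̄ = 1262400.00 mm³, ΣAȳ = 1056480.00 mm³.
x̄ = 1262400.00/10520.00 = 120.00 mm; ȳ = 1056480.00/10520.00 = 100.43 mm.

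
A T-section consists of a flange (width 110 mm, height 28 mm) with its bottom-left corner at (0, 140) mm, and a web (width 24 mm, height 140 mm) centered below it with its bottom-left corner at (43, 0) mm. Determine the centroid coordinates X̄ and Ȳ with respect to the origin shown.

X̄ = 55.00 mm, Ȳ = 110.17 mm

web: A = 24 × 140 = 3360.00, centroid at (55.00, 70.00).
flange: A = 110 × 28 = 3080.00, centroid at (55.00, 154.00).
ΣA = 6440.00 mm²
ΣAX̄ = (3360.00)(55.00) + (3080.00)(55.00) = 354200.00 mm³
ΣAȲ = (3360.00)(70.00) + (3080.00)(154.00) = 709520.00 mm³
X̄ = 354200.00 / 6440.00 = 55.00 mm
Ȳ = 709520.00 / 6440.00 = 110.17 mm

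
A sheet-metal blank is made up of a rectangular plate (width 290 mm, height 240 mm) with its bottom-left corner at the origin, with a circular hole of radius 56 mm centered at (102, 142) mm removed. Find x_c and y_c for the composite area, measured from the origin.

x_c = 152.09 mm, y_c = 116.37 mm

plate: A = 290 × 240 = 69600.00, centroid at (145.00, 120.00).
hole: A = −π·56² = -9852.03, centroid at (102.00, 142.00).
ΣA = 59747.97 mm²
ΣAx_c = (69600.00)(145.00) + (-9852.03)(102.00) = 9087092.47 mm³
ΣAy_c = (69600.00)(120.00) + (-9852.03)(142.00) = 6953011.09 mm³
x_c = 9087092.47 / 59747.97 = 152.09 mm
y_c = 6953011.09 / 59747.97 = 116.37 mm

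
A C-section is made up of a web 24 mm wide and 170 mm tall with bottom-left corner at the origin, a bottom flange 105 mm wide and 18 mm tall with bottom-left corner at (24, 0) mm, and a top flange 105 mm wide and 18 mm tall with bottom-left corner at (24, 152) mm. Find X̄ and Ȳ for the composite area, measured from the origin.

web: A = 24 × 170 = 4080.00, centroid at (12.00, 85.00).
bottom flange: A = 105 × 18 = 1890.00, centroid at (76.50, 9.00).
top flange: A = 105 × 18 = 1890.00, centroid at (76.50, 161.00).
ΣA = 7860.00 mm², ΣAX̄ = 338130.00 mm³, ΣAȲ = 668100.00 mm³.
X̄ = 338130.00/7860.00 = 43.02 mm; Ȳ = 668100.00/7860.00 = 85.00 mm.

X̄ = 43.02 mm, Ȳ = 85.00 mm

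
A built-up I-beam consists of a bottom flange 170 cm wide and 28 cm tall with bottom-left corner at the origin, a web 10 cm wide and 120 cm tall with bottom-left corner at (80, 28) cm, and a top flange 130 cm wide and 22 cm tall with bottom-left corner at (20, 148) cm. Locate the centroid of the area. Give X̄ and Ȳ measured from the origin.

Part | A | x̄ᵢ | ȳᵢ | A·x̄ᵢ | A·ȳᵢ
bottom flange | 4760.00 | 85.00 | 14.00 | 404600.00 | 66640.00
web | 1200.00 | 85.00 | 88.00 | 102000.00 | 105600.00
top flange | 2860.00 | 85.00 | 159.00 | 243100.00 | 454740.00
Σ | 8820.00 |  |  | 749700.00 | 626980.00
X̄ = 749700.00 / 8820.00 = 85.00 cm
Ȳ = 626980.00 / 8820.00 = 71.09 cm

X̄ = 85.00 cm, Ȳ = 71.09 cm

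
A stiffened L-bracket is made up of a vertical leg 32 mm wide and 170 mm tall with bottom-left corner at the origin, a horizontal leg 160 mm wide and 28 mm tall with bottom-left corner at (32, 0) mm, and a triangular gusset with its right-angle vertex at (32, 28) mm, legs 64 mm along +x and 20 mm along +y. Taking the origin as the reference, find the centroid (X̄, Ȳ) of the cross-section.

X̄ = 58.99 mm, Ȳ = 51.83 mm

vertical leg: A = 32 × 170 = 5440.00, centroid at (16.00, 85.00).
horizontal leg: A = 160 × 28 = 4480.00, centroid at (112.00, 14.00).
gusset: A = ½·64·20 = 640.00, centroid at (53.33, 34.67).
ΣA = 10560.00 mm², ΣAX̄ = 622933.33 mm³, ΣAȲ = 547306.67 mm³.
X̄ = 622933.33/10560.00 = 58.99 mm; Ȳ = 547306.67/10560.00 = 51.83 mm.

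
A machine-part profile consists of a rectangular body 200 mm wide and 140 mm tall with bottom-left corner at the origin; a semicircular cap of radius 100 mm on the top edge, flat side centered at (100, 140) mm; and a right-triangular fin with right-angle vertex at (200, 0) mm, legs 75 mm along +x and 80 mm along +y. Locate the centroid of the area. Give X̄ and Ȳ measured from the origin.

X̄ = 108.03 mm, Ȳ = 105.03 mm

rectangular body: A = 200 × 140 = 28000.00, centroid at (100.00, 70.00).
semicircular top: A = ½π·100² = 15707.96, centroid at (100.00, 182.44).
triangular fin: A = ½·75·80 = 3000.00, centroid at (225.00, 26.67).
ΣA = 46707.96 mm², ΣAX̄ = 5045796.33 mm³, ΣAȲ = 4905781.52 mm³.
X̄ = 5045796.33/46707.96 = 108.03 mm; Ȳ = 4905781.52/46707.96 = 105.03 mm.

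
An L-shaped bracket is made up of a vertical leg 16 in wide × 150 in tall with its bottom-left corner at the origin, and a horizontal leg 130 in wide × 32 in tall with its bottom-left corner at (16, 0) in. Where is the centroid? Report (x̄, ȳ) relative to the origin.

x̄ = 54.29 in, ȳ = 37.59 in

vertical leg: A = 16 × 150 = 2400.00, centroid at (8.00, 75.00).
horizontal leg: A = 130 × 32 = 4160.00, centroid at (81.00, 16.00).
ΣA = 6560.00 in², ΣAx̄ = 356160.00 in³, ΣAȳ = 246560.00 in³.
x̄ = 356160.00/6560.00 = 54.29 in; ȳ = 246560.00/6560.00 = 37.59 in.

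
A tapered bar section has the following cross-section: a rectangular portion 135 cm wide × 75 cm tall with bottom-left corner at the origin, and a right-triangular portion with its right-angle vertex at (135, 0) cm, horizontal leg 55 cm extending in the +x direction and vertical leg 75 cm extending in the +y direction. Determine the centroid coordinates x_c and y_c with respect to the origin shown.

Part | A | x̄ᵢ | ȳᵢ | A·x̄ᵢ | A·ȳᵢ
rectangular portion | 10125.00 | 67.50 | 37.50 | 683437.50 | 379687.50
triangular portion | 2062.50 | 153.33 | 25.00 | 316250.00 | 51562.50
Σ | 12187.50 |  |  | 999687.50 | 431250.00
x_c = 999687.50 / 12187.50 = 82.03 cm
y_c = 431250.00 / 12187.50 = 35.38 cm

x_c = 82.03 cm, y_c = 35.38 cm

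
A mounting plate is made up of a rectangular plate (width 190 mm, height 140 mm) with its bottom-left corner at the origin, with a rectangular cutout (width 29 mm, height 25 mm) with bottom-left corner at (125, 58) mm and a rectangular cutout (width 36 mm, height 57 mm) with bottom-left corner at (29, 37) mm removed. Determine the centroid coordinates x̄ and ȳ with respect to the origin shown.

x̄ = 97.78 mm, ȳ = 70.37 mm

plate: A = 190 × 140 = 26600.00, centroid at (95.00, 70.00).
hole 1: A = −(29 × 25) = -725.00, centroid at (139.50, 70.50).
hole 2: A = −(36 × 57) = -2052.00, centroid at (47.00, 65.50).
ΣA = 23823.00 mm²
ΣAx̄ = (26600.00)(95.00) + (-725.00)(139.50) + (-2052.00)(47.00) = 2329418.50 mm³
ΣAȳ = (26600.00)(70.00) + (-725.00)(70.50) + (-2052.00)(65.50) = 1676481.50 mm³
x̄ = 2329418.50 / 23823.00 = 97.78 mm
ȳ = 1676481.50 / 23823.00 = 70.37 mm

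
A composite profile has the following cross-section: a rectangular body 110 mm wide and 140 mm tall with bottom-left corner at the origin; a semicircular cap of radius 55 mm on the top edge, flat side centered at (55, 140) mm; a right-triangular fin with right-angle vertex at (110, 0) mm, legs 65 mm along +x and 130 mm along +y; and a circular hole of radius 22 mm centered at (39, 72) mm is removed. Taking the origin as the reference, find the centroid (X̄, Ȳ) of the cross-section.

Part | A | x̄ᵢ | ȳᵢ | A·x̄ᵢ | A·ȳᵢ
rectangular body | 15400.00 | 55.00 | 70.00 | 847000.00 | 1078000.00
semicircular top | 4751.66 | 55.00 | 163.34 | 261341.24 | 776148.91
triangular fin | 4225.00 | 131.67 | 43.33 | 556291.67 | 183083.33
hole | -1520.53 | 39.00 | 72.00 | -59300.70 | -109478.22
Σ | 22856.13 |  |  | 1605332.20 | 1927754.02
X̄ = 1605332.20 / 22856.13 = 70.24 mm
Ȳ = 1927754.02 / 22856.13 = 84.34 mm

X̄ = 70.24 mm, Ȳ = 84.34 mm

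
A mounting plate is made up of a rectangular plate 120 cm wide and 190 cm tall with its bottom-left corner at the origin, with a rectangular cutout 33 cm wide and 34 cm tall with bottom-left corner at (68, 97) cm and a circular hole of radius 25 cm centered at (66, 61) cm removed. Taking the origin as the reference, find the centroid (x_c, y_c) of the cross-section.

Part | A | x̄ᵢ | ȳᵢ | A·x̄ᵢ | A·ȳᵢ
plate | 22800.00 | 60.00 | 95.00 | 1368000.00 | 2166000.00
hole 1 | -1122.00 | 84.50 | 114.00 | -94809.00 | -127908.00
hole 2 | -1963.50 | 66.00 | 61.00 | -129590.70 | -119773.22
Σ | 19714.50 |  |  | 1143600.30 | 1918318.78
x_c = 1143600.30 / 19714.50 = 58.01 cm
y_c = 1918318.78 / 19714.50 = 97.30 cm

x_c = 58.01 cm, y_c = 97.30 cm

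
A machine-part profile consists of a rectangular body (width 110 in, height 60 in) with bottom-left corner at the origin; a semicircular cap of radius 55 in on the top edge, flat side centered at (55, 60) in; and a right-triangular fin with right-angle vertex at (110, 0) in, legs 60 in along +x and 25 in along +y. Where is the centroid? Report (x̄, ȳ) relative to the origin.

rectangular body: A = 110 × 60 = 6600.00, centroid at (55.00, 30.00).
semicircular top: A = ½π·55² = 4751.66, centroid at (55.00, 83.34).
triangular fin: A = ½·60·25 = 750.00, centroid at (130.00, 8.33).
ΣA = 12101.66 in²
ΣAx̄ = (6600.00)(55.00) + (4751.66)(55.00) + (750.00)(130.00) = 721841.24 in³
ΣAȳ = (6600.00)(30.00) + (4751.66)(83.34) + (750.00)(8.33) = 600266.20 in³
x̄ = 721841.24 / 12101.66 = 59.65 in
ȳ = 600266.20 / 12101.66 = 49.60 in

x̄ = 59.65 in, ȳ = 49.60 in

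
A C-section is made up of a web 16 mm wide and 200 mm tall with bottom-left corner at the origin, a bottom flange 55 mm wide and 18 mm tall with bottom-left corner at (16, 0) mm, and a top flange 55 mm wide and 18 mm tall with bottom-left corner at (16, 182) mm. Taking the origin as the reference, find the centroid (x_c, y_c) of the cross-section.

web: A = 16 × 200 = 3200.00, centroid at (8.00, 100.00).
bottom flange: A = 55 × 18 = 990.00, centroid at (43.50, 9.00).
top flange: A = 55 × 18 = 990.00, centroid at (43.50, 191.00).
ΣA = 5180.00 mm²
ΣAx_c = (3200.00)(8.00) + (990.00)(43.50) + (990.00)(43.50) = 111730.00 mm³
ΣAy_c = (3200.00)(100.00) + (990.00)(9.00) + (990.00)(191.00) = 518000.00 mm³
x_c = 111730.00 / 5180.00 = 21.57 mm
y_c = 518000.00 / 5180.00 = 100.00 mm

x_c = 21.57 mm, y_c = 100.00 mm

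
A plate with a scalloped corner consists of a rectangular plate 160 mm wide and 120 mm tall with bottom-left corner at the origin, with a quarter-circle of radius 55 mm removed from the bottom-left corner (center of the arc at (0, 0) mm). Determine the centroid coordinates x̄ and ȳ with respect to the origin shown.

plate: A = 160 × 120 = 19200.00, centroid at (80.00, 60.00).
removed quarter-circle: A = −¼π·55² = -2375.83, centroid at (23.34, 23.34).
ΣA = 16824.17 mm², ΣAx̄ = 1480541.67 mm³, ΣAȳ = 1096541.67 mm³.
x̄ = 1480541.67/16824.17 = 88.00 mm; ȳ = 1096541.67/16824.17 = 65.18 mm.

x̄ = 88.00 mm, ȳ = 65.18 mm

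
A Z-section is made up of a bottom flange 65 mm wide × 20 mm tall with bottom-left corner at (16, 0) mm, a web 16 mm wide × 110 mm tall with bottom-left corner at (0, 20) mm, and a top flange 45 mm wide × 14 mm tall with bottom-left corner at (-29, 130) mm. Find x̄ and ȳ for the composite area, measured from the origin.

x̄ = 19.79 mm, ȳ = 62.69 mm

bottom flange: A = 65 × 20 = 1300.00, centroid at (48.50, 10.00).
web: A = 16 × 110 = 1760.00, centroid at (8.00, 75.00).
top flange: A = 45 × 14 = 630.00, centroid at (-6.50, 137.00).
ΣA = 3690.00 mm²
ΣAx̄ = (1300.00)(48.50) + (1760.00)(8.00) + (630.00)(-6.50) = 73035.00 mm³
ΣAȳ = (1300.00)(10.00) + (1760.00)(75.00) + (630.00)(137.00) = 231310.00 mm³
x̄ = 73035.00 / 3690.00 = 19.79 mm
ȳ = 231310.00 / 3690.00 = 62.69 mm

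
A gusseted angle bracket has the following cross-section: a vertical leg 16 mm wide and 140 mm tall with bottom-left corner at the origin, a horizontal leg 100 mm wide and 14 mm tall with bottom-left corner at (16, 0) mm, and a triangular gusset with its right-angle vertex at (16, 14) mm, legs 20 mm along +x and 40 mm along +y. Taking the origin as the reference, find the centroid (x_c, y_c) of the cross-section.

Part | A | x̄ᵢ | ȳᵢ | A·x̄ᵢ | A·ȳᵢ
vertical leg | 2240.00 | 8.00 | 70.00 | 17920.00 | 156800.00
horizontal leg | 1400.00 | 66.00 | 7.00 | 92400.00 | 9800.00
gusset | 400.00 | 22.67 | 27.33 | 9066.67 | 10933.33
Σ | 4040.00 |  |  | 119386.67 | 177533.33
x_c = 119386.67 / 4040.00 = 29.55 mm
y_c = 177533.33 / 4040.00 = 43.94 mm

x_c = 29.55 mm, y_c = 43.94 mm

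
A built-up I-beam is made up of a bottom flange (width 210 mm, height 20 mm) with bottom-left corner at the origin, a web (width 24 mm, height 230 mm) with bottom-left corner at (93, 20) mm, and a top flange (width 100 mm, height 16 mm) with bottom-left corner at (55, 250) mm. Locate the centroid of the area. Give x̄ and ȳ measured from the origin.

bottom flange: A = 210 × 20 = 4200.00, centroid at (105.00, 10.00).
web: A = 24 × 230 = 5520.00, centroid at (105.00, 135.00).
top flange: A = 100 × 16 = 1600.00, centroid at (105.00, 258.00).
ΣA = 11320.00 mm², ΣAx̄ = 1188600.00 mm³, ΣAȳ = 1200000.00 mm³.
x̄ = 1188600.00/11320.00 = 105.00 mm; ȳ = 1200000.00/11320.00 = 106.01 mm.

x̄ = 105.00 mm, ȳ = 106.01 mm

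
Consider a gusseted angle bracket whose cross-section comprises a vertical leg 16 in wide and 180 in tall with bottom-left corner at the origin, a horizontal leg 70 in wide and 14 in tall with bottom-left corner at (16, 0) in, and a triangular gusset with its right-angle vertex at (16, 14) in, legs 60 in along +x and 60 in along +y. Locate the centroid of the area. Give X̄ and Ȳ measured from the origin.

vertical leg: A = 16 × 180 = 2880.00, centroid at (8.00, 90.00).
horizontal leg: A = 70 × 14 = 980.00, centroid at (51.00, 7.00).
gusset: A = ½·60·60 = 1800.00, centroid at (36.00, 34.00).
ΣA = 5660.00 in²
ΣAX̄ = (2880.00)(8.00) + (980.00)(51.00) + (1800.00)(36.00) = 137820.00 in³
ΣAȲ = (2880.00)(90.00) + (980.00)(7.00) + (1800.00)(34.00) = 327260.00 in³
X̄ = 137820.00 / 5660.00 = 24.35 in
Ȳ = 327260.00 / 5660.00 = 57.82 in

X̄ = 24.35 in, Ȳ = 57.82 in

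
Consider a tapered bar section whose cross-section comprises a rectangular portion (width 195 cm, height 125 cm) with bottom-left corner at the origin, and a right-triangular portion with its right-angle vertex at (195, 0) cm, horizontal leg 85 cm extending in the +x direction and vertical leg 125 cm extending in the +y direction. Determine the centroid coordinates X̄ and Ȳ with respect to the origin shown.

Part | A | x̄ᵢ | ȳᵢ | A·x̄ᵢ | A·ȳᵢ
rectangular portion | 24375.00 | 97.50 | 62.50 | 2376562.50 | 1523437.50
triangular portion | 5312.50 | 223.33 | 41.67 | 1186458.33 | 221354.17
Σ | 29687.50 |  |  | 3563020.83 | 1744791.67
X̄ = 3563020.83 / 29687.50 = 120.02 cm
Ȳ = 1744791.67 / 29687.50 = 58.77 cm

X̄ = 120.02 cm, Ȳ = 58.77 cm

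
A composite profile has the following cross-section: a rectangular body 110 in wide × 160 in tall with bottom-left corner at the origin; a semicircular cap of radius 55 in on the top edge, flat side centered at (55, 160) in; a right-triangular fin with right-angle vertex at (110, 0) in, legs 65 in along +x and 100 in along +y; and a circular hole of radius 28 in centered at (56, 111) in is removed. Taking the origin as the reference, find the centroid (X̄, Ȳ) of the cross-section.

X̄ = 65.66 in, Ȳ = 91.37 in

Part | A | x̄ᵢ | ȳᵢ | A·x̄ᵢ | A·ȳᵢ
rectangular body | 17600.00 | 55.00 | 80.00 | 968000.00 | 1408000.00
semicircular top | 4751.66 | 55.00 | 183.34 | 261341.24 | 871182.09
triangular fin | 3250.00 | 131.67 | 33.33 | 427916.67 | 108333.33
hole | -2463.01 | 56.00 | 111.00 | -137928.48 | -273393.96
Σ | 23138.65 |  |  | 1519329.42 | 2114121.46
X̄ = 1519329.42 / 23138.65 = 65.66 in
Ȳ = 2114121.46 / 23138.65 = 91.37 in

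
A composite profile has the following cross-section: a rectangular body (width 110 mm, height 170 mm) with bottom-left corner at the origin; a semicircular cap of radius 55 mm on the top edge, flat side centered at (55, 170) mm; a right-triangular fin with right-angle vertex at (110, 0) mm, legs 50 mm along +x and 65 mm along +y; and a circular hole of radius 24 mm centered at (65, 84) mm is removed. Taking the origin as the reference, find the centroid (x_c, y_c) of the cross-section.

rectangular body: A = 110 × 170 = 18700.00, centroid at (55.00, 85.00).
semicircular top: A = ½π·55² = 4751.66, centroid at (55.00, 193.34).
triangular fin: A = ½·50·65 = 1625.00, centroid at (126.67, 21.67).
hole: A = −π·24² = -1809.56, centroid at (65.00, 84.00).
ΣA = 23267.10 mm², ΣAx_c = 1378053.34 mm³, ΣAy_c = 2391404.19 mm³.
x_c = 1378053.34/23267.10 = 59.23 mm; y_c = 2391404.19/23267.10 = 102.78 mm.

x_c = 59.23 mm, y_c = 102.78 mm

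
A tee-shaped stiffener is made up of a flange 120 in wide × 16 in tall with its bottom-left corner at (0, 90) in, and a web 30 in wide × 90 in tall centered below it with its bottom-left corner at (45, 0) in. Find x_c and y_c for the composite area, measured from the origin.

x_c = 60.00 in, y_c = 67.03 in

Part | A | x̄ᵢ | ȳᵢ | A·x̄ᵢ | A·ȳᵢ
web | 2700.00 | 60.00 | 45.00 | 162000.00 | 121500.00
flange | 1920.00 | 60.00 | 98.00 | 115200.00 | 188160.00
Σ | 4620.00 |  |  | 277200.00 | 309660.00
x_c = 277200.00 / 4620.00 = 60.00 in
y_c = 309660.00 / 4620.00 = 67.03 in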